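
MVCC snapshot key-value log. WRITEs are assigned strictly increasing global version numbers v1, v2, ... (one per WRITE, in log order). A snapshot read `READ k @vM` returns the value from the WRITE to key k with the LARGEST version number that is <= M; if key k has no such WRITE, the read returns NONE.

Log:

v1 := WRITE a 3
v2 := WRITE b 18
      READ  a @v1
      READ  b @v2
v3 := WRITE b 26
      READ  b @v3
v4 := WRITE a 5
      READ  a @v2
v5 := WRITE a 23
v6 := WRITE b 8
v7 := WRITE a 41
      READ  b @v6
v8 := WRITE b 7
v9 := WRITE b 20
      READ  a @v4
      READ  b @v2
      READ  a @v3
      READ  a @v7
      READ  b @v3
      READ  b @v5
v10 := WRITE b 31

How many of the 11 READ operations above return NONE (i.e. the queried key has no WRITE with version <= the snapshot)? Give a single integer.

v1: WRITE a=3  (a history now [(1, 3)])
v2: WRITE b=18  (b history now [(2, 18)])
READ a @v1: history=[(1, 3)] -> pick v1 -> 3
READ b @v2: history=[(2, 18)] -> pick v2 -> 18
v3: WRITE b=26  (b history now [(2, 18), (3, 26)])
READ b @v3: history=[(2, 18), (3, 26)] -> pick v3 -> 26
v4: WRITE a=5  (a history now [(1, 3), (4, 5)])
READ a @v2: history=[(1, 3), (4, 5)] -> pick v1 -> 3
v5: WRITE a=23  (a history now [(1, 3), (4, 5), (5, 23)])
v6: WRITE b=8  (b history now [(2, 18), (3, 26), (6, 8)])
v7: WRITE a=41  (a history now [(1, 3), (4, 5), (5, 23), (7, 41)])
READ b @v6: history=[(2, 18), (3, 26), (6, 8)] -> pick v6 -> 8
v8: WRITE b=7  (b history now [(2, 18), (3, 26), (6, 8), (8, 7)])
v9: WRITE b=20  (b history now [(2, 18), (3, 26), (6, 8), (8, 7), (9, 20)])
READ a @v4: history=[(1, 3), (4, 5), (5, 23), (7, 41)] -> pick v4 -> 5
READ b @v2: history=[(2, 18), (3, 26), (6, 8), (8, 7), (9, 20)] -> pick v2 -> 18
READ a @v3: history=[(1, 3), (4, 5), (5, 23), (7, 41)] -> pick v1 -> 3
READ a @v7: history=[(1, 3), (4, 5), (5, 23), (7, 41)] -> pick v7 -> 41
READ b @v3: history=[(2, 18), (3, 26), (6, 8), (8, 7), (9, 20)] -> pick v3 -> 26
READ b @v5: history=[(2, 18), (3, 26), (6, 8), (8, 7), (9, 20)] -> pick v3 -> 26
v10: WRITE b=31  (b history now [(2, 18), (3, 26), (6, 8), (8, 7), (9, 20), (10, 31)])
Read results in order: ['3', '18', '26', '3', '8', '5', '18', '3', '41', '26', '26']
NONE count = 0

Answer: 0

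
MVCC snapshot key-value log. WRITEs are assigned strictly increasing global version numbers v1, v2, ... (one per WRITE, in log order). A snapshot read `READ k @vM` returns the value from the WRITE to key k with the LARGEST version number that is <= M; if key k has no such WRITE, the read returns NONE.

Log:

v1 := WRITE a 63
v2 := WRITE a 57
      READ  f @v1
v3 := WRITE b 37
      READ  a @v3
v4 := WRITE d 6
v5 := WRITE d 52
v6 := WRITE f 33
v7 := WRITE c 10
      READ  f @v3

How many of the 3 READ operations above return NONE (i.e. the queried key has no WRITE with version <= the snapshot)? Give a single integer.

v1: WRITE a=63  (a history now [(1, 63)])
v2: WRITE a=57  (a history now [(1, 63), (2, 57)])
READ f @v1: history=[] -> no version <= 1 -> NONE
v3: WRITE b=37  (b history now [(3, 37)])
READ a @v3: history=[(1, 63), (2, 57)] -> pick v2 -> 57
v4: WRITE d=6  (d history now [(4, 6)])
v5: WRITE d=52  (d history now [(4, 6), (5, 52)])
v6: WRITE f=33  (f history now [(6, 33)])
v7: WRITE c=10  (c history now [(7, 10)])
READ f @v3: history=[(6, 33)] -> no version <= 3 -> NONE
Read results in order: ['NONE', '57', 'NONE']
NONE count = 2

Answer: 2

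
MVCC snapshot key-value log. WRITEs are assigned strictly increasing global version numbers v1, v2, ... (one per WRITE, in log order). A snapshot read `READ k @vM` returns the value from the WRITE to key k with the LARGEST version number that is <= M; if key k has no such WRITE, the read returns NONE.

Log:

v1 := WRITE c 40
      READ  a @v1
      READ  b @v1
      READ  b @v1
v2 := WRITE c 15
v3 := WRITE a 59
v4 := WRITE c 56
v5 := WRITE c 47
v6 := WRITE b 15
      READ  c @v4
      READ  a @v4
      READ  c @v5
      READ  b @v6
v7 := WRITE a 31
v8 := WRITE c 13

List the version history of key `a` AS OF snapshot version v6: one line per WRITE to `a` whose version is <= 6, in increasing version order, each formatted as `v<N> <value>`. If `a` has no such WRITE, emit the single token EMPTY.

Answer: v3 59

Derivation:
Scan writes for key=a with version <= 6:
  v1 WRITE c 40 -> skip
  v2 WRITE c 15 -> skip
  v3 WRITE a 59 -> keep
  v4 WRITE c 56 -> skip
  v5 WRITE c 47 -> skip
  v6 WRITE b 15 -> skip
  v7 WRITE a 31 -> drop (> snap)
  v8 WRITE c 13 -> skip
Collected: [(3, 59)]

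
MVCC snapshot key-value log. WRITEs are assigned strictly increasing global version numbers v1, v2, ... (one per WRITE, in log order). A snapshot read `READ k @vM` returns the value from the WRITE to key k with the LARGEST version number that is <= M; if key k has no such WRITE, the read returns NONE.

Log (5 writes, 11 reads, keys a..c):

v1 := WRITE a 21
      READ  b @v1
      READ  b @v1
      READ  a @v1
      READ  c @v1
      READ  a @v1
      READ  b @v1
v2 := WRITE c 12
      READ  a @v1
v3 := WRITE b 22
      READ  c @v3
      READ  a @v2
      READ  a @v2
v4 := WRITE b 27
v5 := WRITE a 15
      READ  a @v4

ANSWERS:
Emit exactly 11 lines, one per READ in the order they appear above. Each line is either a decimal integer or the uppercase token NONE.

v1: WRITE a=21  (a history now [(1, 21)])
READ b @v1: history=[] -> no version <= 1 -> NONE
READ b @v1: history=[] -> no version <= 1 -> NONE
READ a @v1: history=[(1, 21)] -> pick v1 -> 21
READ c @v1: history=[] -> no version <= 1 -> NONE
READ a @v1: history=[(1, 21)] -> pick v1 -> 21
READ b @v1: history=[] -> no version <= 1 -> NONE
v2: WRITE c=12  (c history now [(2, 12)])
READ a @v1: history=[(1, 21)] -> pick v1 -> 21
v3: WRITE b=22  (b history now [(3, 22)])
READ c @v3: history=[(2, 12)] -> pick v2 -> 12
READ a @v2: history=[(1, 21)] -> pick v1 -> 21
READ a @v2: history=[(1, 21)] -> pick v1 -> 21
v4: WRITE b=27  (b history now [(3, 22), (4, 27)])
v5: WRITE a=15  (a history now [(1, 21), (5, 15)])
READ a @v4: history=[(1, 21), (5, 15)] -> pick v1 -> 21

Answer: NONE
NONE
21
NONE
21
NONE
21
12
21
21
21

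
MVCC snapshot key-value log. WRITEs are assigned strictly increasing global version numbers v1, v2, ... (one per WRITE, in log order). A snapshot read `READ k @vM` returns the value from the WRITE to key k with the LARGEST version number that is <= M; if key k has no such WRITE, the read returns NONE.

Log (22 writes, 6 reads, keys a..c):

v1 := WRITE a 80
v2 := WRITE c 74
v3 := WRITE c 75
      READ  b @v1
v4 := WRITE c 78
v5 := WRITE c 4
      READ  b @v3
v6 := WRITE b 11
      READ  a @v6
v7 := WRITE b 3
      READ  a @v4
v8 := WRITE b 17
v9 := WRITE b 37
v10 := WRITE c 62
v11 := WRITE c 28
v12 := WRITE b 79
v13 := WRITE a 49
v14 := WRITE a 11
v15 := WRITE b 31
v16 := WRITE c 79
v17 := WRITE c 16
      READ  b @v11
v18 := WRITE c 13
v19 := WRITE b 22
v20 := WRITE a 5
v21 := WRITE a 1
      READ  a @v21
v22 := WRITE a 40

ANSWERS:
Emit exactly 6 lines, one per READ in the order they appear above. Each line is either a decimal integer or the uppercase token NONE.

v1: WRITE a=80  (a history now [(1, 80)])
v2: WRITE c=74  (c history now [(2, 74)])
v3: WRITE c=75  (c history now [(2, 74), (3, 75)])
READ b @v1: history=[] -> no version <= 1 -> NONE
v4: WRITE c=78  (c history now [(2, 74), (3, 75), (4, 78)])
v5: WRITE c=4  (c history now [(2, 74), (3, 75), (4, 78), (5, 4)])
READ b @v3: history=[] -> no version <= 3 -> NONE
v6: WRITE b=11  (b history now [(6, 11)])
READ a @v6: history=[(1, 80)] -> pick v1 -> 80
v7: WRITE b=3  (b history now [(6, 11), (7, 3)])
READ a @v4: history=[(1, 80)] -> pick v1 -> 80
v8: WRITE b=17  (b history now [(6, 11), (7, 3), (8, 17)])
v9: WRITE b=37  (b history now [(6, 11), (7, 3), (8, 17), (9, 37)])
v10: WRITE c=62  (c history now [(2, 74), (3, 75), (4, 78), (5, 4), (10, 62)])
v11: WRITE c=28  (c history now [(2, 74), (3, 75), (4, 78), (5, 4), (10, 62), (11, 28)])
v12: WRITE b=79  (b history now [(6, 11), (7, 3), (8, 17), (9, 37), (12, 79)])
v13: WRITE a=49  (a history now [(1, 80), (13, 49)])
v14: WRITE a=11  (a history now [(1, 80), (13, 49), (14, 11)])
v15: WRITE b=31  (b history now [(6, 11), (7, 3), (8, 17), (9, 37), (12, 79), (15, 31)])
v16: WRITE c=79  (c history now [(2, 74), (3, 75), (4, 78), (5, 4), (10, 62), (11, 28), (16, 79)])
v17: WRITE c=16  (c history now [(2, 74), (3, 75), (4, 78), (5, 4), (10, 62), (11, 28), (16, 79), (17, 16)])
READ b @v11: history=[(6, 11), (7, 3), (8, 17), (9, 37), (12, 79), (15, 31)] -> pick v9 -> 37
v18: WRITE c=13  (c history now [(2, 74), (3, 75), (4, 78), (5, 4), (10, 62), (11, 28), (16, 79), (17, 16), (18, 13)])
v19: WRITE b=22  (b history now [(6, 11), (7, 3), (8, 17), (9, 37), (12, 79), (15, 31), (19, 22)])
v20: WRITE a=5  (a history now [(1, 80), (13, 49), (14, 11), (20, 5)])
v21: WRITE a=1  (a history now [(1, 80), (13, 49), (14, 11), (20, 5), (21, 1)])
READ a @v21: history=[(1, 80), (13, 49), (14, 11), (20, 5), (21, 1)] -> pick v21 -> 1
v22: WRITE a=40  (a history now [(1, 80), (13, 49), (14, 11), (20, 5), (21, 1), (22, 40)])

Answer: NONE
NONE
80
80
37
1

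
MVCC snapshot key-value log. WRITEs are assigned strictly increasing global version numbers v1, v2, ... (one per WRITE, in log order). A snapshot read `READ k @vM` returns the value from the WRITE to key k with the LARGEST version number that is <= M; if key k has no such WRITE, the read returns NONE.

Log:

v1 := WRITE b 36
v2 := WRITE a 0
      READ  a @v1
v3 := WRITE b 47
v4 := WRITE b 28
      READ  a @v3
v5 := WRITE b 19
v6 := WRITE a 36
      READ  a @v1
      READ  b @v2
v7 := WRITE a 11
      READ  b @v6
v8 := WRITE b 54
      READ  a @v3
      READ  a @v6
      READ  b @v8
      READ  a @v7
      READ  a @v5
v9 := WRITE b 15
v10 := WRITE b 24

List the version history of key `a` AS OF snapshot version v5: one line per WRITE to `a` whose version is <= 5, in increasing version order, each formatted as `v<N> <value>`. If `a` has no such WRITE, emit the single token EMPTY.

Answer: v2 0

Derivation:
Scan writes for key=a with version <= 5:
  v1 WRITE b 36 -> skip
  v2 WRITE a 0 -> keep
  v3 WRITE b 47 -> skip
  v4 WRITE b 28 -> skip
  v5 WRITE b 19 -> skip
  v6 WRITE a 36 -> drop (> snap)
  v7 WRITE a 11 -> drop (> snap)
  v8 WRITE b 54 -> skip
  v9 WRITE b 15 -> skip
  v10 WRITE b 24 -> skip
Collected: [(2, 0)]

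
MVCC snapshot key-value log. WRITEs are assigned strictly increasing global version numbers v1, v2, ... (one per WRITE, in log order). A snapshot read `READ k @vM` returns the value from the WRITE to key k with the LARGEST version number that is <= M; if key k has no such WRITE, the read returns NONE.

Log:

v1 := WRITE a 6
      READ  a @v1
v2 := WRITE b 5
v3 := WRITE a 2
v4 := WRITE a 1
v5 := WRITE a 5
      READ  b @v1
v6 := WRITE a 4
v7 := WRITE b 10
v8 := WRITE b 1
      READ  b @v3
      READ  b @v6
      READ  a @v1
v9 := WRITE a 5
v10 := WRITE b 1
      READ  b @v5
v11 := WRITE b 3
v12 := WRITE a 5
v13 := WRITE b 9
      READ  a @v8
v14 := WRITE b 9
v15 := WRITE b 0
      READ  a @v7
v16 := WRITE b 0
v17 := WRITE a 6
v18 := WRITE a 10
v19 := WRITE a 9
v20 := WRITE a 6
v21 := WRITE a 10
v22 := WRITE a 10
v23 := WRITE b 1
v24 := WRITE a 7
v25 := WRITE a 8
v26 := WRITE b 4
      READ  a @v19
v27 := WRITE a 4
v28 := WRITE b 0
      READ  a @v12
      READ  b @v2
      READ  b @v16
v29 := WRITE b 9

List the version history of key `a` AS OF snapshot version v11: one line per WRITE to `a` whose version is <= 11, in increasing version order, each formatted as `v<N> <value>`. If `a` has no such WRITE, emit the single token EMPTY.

Scan writes for key=a with version <= 11:
  v1 WRITE a 6 -> keep
  v2 WRITE b 5 -> skip
  v3 WRITE a 2 -> keep
  v4 WRITE a 1 -> keep
  v5 WRITE a 5 -> keep
  v6 WRITE a 4 -> keep
  v7 WRITE b 10 -> skip
  v8 WRITE b 1 -> skip
  v9 WRITE a 5 -> keep
  v10 WRITE b 1 -> skip
  v11 WRITE b 3 -> skip
  v12 WRITE a 5 -> drop (> snap)
  v13 WRITE b 9 -> skip
  v14 WRITE b 9 -> skip
  v15 WRITE b 0 -> skip
  v16 WRITE b 0 -> skip
  v17 WRITE a 6 -> drop (> snap)
  v18 WRITE a 10 -> drop (> snap)
  v19 WRITE a 9 -> drop (> snap)
  v20 WRITE a 6 -> drop (> snap)
  v21 WRITE a 10 -> drop (> snap)
  v22 WRITE a 10 -> drop (> snap)
  v23 WRITE b 1 -> skip
  v24 WRITE a 7 -> drop (> snap)
  v25 WRITE a 8 -> drop (> snap)
  v26 WRITE b 4 -> skip
  v27 WRITE a 4 -> drop (> snap)
  v28 WRITE b 0 -> skip
  v29 WRITE b 9 -> skip
Collected: [(1, 6), (3, 2), (4, 1), (5, 5), (6, 4), (9, 5)]

Answer: v1 6
v3 2
v4 1
v5 5
v6 4
v9 5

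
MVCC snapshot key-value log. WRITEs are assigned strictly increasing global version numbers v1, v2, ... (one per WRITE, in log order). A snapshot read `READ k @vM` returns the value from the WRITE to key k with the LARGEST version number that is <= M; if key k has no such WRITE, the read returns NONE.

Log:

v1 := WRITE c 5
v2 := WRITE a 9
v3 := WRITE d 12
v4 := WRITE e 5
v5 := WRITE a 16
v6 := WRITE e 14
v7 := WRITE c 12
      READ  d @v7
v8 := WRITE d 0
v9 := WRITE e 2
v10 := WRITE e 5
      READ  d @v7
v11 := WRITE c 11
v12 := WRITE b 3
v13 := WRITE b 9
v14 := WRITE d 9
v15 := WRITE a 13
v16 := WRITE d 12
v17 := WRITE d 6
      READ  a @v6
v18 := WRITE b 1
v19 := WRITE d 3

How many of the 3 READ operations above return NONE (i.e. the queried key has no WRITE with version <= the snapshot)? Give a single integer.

v1: WRITE c=5  (c history now [(1, 5)])
v2: WRITE a=9  (a history now [(2, 9)])
v3: WRITE d=12  (d history now [(3, 12)])
v4: WRITE e=5  (e history now [(4, 5)])
v5: WRITE a=16  (a history now [(2, 9), (5, 16)])
v6: WRITE e=14  (e history now [(4, 5), (6, 14)])
v7: WRITE c=12  (c history now [(1, 5), (7, 12)])
READ d @v7: history=[(3, 12)] -> pick v3 -> 12
v8: WRITE d=0  (d history now [(3, 12), (8, 0)])
v9: WRITE e=2  (e history now [(4, 5), (6, 14), (9, 2)])
v10: WRITE e=5  (e history now [(4, 5), (6, 14), (9, 2), (10, 5)])
READ d @v7: history=[(3, 12), (8, 0)] -> pick v3 -> 12
v11: WRITE c=11  (c history now [(1, 5), (7, 12), (11, 11)])
v12: WRITE b=3  (b history now [(12, 3)])
v13: WRITE b=9  (b history now [(12, 3), (13, 9)])
v14: WRITE d=9  (d history now [(3, 12), (8, 0), (14, 9)])
v15: WRITE a=13  (a history now [(2, 9), (5, 16), (15, 13)])
v16: WRITE d=12  (d history now [(3, 12), (8, 0), (14, 9), (16, 12)])
v17: WRITE d=6  (d history now [(3, 12), (8, 0), (14, 9), (16, 12), (17, 6)])
READ a @v6: history=[(2, 9), (5, 16), (15, 13)] -> pick v5 -> 16
v18: WRITE b=1  (b history now [(12, 3), (13, 9), (18, 1)])
v19: WRITE d=3  (d history now [(3, 12), (8, 0), (14, 9), (16, 12), (17, 6), (19, 3)])
Read results in order: ['12', '12', '16']
NONE count = 0

Answer: 0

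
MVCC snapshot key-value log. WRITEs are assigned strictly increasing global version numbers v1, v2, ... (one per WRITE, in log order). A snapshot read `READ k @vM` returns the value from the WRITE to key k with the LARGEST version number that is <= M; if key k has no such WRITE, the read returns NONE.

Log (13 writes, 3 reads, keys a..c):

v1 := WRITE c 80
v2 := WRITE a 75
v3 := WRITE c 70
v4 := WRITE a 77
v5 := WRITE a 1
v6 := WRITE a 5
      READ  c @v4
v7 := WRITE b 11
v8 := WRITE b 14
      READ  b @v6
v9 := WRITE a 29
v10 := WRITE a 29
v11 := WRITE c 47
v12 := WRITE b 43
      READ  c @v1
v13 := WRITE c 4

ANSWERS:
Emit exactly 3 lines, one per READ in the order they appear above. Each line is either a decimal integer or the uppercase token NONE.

Answer: 70
NONE
80

Derivation:
v1: WRITE c=80  (c history now [(1, 80)])
v2: WRITE a=75  (a history now [(2, 75)])
v3: WRITE c=70  (c history now [(1, 80), (3, 70)])
v4: WRITE a=77  (a history now [(2, 75), (4, 77)])
v5: WRITE a=1  (a history now [(2, 75), (4, 77), (5, 1)])
v6: WRITE a=5  (a history now [(2, 75), (4, 77), (5, 1), (6, 5)])
READ c @v4: history=[(1, 80), (3, 70)] -> pick v3 -> 70
v7: WRITE b=11  (b history now [(7, 11)])
v8: WRITE b=14  (b history now [(7, 11), (8, 14)])
READ b @v6: history=[(7, 11), (8, 14)] -> no version <= 6 -> NONE
v9: WRITE a=29  (a history now [(2, 75), (4, 77), (5, 1), (6, 5), (9, 29)])
v10: WRITE a=29  (a history now [(2, 75), (4, 77), (5, 1), (6, 5), (9, 29), (10, 29)])
v11: WRITE c=47  (c history now [(1, 80), (3, 70), (11, 47)])
v12: WRITE b=43  (b history now [(7, 11), (8, 14), (12, 43)])
READ c @v1: history=[(1, 80), (3, 70), (11, 47)] -> pick v1 -> 80
v13: WRITE c=4  (c history now [(1, 80), (3, 70), (11, 47), (13, 4)])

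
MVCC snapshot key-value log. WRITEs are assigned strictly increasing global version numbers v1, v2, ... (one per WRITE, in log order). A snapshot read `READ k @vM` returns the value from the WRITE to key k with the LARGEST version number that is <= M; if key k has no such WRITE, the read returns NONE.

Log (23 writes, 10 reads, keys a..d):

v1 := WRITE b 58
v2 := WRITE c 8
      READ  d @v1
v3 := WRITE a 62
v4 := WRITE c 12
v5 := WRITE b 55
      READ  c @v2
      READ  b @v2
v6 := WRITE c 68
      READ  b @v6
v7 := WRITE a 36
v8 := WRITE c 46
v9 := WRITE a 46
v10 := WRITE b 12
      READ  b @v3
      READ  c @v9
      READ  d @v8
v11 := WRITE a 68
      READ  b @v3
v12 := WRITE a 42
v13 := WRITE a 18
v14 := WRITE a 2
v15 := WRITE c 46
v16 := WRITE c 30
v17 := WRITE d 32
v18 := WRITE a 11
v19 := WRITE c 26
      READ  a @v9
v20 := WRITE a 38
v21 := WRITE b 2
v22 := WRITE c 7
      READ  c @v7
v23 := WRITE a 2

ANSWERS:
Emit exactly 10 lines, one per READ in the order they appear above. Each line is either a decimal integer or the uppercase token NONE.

Answer: NONE
8
58
55
58
46
NONE
58
46
68

Derivation:
v1: WRITE b=58  (b history now [(1, 58)])
v2: WRITE c=8  (c history now [(2, 8)])
READ d @v1: history=[] -> no version <= 1 -> NONE
v3: WRITE a=62  (a history now [(3, 62)])
v4: WRITE c=12  (c history now [(2, 8), (4, 12)])
v5: WRITE b=55  (b history now [(1, 58), (5, 55)])
READ c @v2: history=[(2, 8), (4, 12)] -> pick v2 -> 8
READ b @v2: history=[(1, 58), (5, 55)] -> pick v1 -> 58
v6: WRITE c=68  (c history now [(2, 8), (4, 12), (6, 68)])
READ b @v6: history=[(1, 58), (5, 55)] -> pick v5 -> 55
v7: WRITE a=36  (a history now [(3, 62), (7, 36)])
v8: WRITE c=46  (c history now [(2, 8), (4, 12), (6, 68), (8, 46)])
v9: WRITE a=46  (a history now [(3, 62), (7, 36), (9, 46)])
v10: WRITE b=12  (b history now [(1, 58), (5, 55), (10, 12)])
READ b @v3: history=[(1, 58), (5, 55), (10, 12)] -> pick v1 -> 58
READ c @v9: history=[(2, 8), (4, 12), (6, 68), (8, 46)] -> pick v8 -> 46
READ d @v8: history=[] -> no version <= 8 -> NONE
v11: WRITE a=68  (a history now [(3, 62), (7, 36), (9, 46), (11, 68)])
READ b @v3: history=[(1, 58), (5, 55), (10, 12)] -> pick v1 -> 58
v12: WRITE a=42  (a history now [(3, 62), (7, 36), (9, 46), (11, 68), (12, 42)])
v13: WRITE a=18  (a history now [(3, 62), (7, 36), (9, 46), (11, 68), (12, 42), (13, 18)])
v14: WRITE a=2  (a history now [(3, 62), (7, 36), (9, 46), (11, 68), (12, 42), (13, 18), (14, 2)])
v15: WRITE c=46  (c history now [(2, 8), (4, 12), (6, 68), (8, 46), (15, 46)])
v16: WRITE c=30  (c history now [(2, 8), (4, 12), (6, 68), (8, 46), (15, 46), (16, 30)])
v17: WRITE d=32  (d history now [(17, 32)])
v18: WRITE a=11  (a history now [(3, 62), (7, 36), (9, 46), (11, 68), (12, 42), (13, 18), (14, 2), (18, 11)])
v19: WRITE c=26  (c history now [(2, 8), (4, 12), (6, 68), (8, 46), (15, 46), (16, 30), (19, 26)])
READ a @v9: history=[(3, 62), (7, 36), (9, 46), (11, 68), (12, 42), (13, 18), (14, 2), (18, 11)] -> pick v9 -> 46
v20: WRITE a=38  (a history now [(3, 62), (7, 36), (9, 46), (11, 68), (12, 42), (13, 18), (14, 2), (18, 11), (20, 38)])
v21: WRITE b=2  (b history now [(1, 58), (5, 55), (10, 12), (21, 2)])
v22: WRITE c=7  (c history now [(2, 8), (4, 12), (6, 68), (8, 46), (15, 46), (16, 30), (19, 26), (22, 7)])
READ c @v7: history=[(2, 8), (4, 12), (6, 68), (8, 46), (15, 46), (16, 30), (19, 26), (22, 7)] -> pick v6 -> 68
v23: WRITE a=2  (a history now [(3, 62), (7, 36), (9, 46), (11, 68), (12, 42), (13, 18), (14, 2), (18, 11), (20, 38), (23, 2)])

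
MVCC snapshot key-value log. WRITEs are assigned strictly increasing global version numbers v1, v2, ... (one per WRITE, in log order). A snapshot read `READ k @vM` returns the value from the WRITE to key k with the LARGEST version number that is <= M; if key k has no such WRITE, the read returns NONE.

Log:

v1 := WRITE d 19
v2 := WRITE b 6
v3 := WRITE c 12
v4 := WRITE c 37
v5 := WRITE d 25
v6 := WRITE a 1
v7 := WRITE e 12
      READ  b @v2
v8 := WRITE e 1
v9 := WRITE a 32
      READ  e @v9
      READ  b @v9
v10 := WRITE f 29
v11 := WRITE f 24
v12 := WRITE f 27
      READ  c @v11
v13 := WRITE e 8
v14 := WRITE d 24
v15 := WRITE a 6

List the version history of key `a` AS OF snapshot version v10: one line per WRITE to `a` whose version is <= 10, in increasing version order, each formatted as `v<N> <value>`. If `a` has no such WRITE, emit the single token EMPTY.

Answer: v6 1
v9 32

Derivation:
Scan writes for key=a with version <= 10:
  v1 WRITE d 19 -> skip
  v2 WRITE b 6 -> skip
  v3 WRITE c 12 -> skip
  v4 WRITE c 37 -> skip
  v5 WRITE d 25 -> skip
  v6 WRITE a 1 -> keep
  v7 WRITE e 12 -> skip
  v8 WRITE e 1 -> skip
  v9 WRITE a 32 -> keep
  v10 WRITE f 29 -> skip
  v11 WRITE f 24 -> skip
  v12 WRITE f 27 -> skip
  v13 WRITE e 8 -> skip
  v14 WRITE d 24 -> skip
  v15 WRITE a 6 -> drop (> snap)
Collected: [(6, 1), (9, 32)]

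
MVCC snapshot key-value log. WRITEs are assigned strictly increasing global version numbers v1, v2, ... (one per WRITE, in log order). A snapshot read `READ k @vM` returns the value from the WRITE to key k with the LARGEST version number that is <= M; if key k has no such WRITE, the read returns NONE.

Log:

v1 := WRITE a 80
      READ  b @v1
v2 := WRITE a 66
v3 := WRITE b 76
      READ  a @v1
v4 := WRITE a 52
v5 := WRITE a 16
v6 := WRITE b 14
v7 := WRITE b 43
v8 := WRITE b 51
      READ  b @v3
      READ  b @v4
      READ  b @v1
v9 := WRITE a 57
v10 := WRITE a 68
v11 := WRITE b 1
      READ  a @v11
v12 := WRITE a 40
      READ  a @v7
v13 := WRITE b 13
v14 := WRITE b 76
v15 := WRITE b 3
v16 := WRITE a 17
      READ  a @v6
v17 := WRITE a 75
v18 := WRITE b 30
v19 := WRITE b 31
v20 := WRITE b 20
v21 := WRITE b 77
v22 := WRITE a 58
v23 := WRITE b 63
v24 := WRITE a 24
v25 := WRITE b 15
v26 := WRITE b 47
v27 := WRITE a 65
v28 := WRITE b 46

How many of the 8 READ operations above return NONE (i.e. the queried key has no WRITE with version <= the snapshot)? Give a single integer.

Answer: 2

Derivation:
v1: WRITE a=80  (a history now [(1, 80)])
READ b @v1: history=[] -> no version <= 1 -> NONE
v2: WRITE a=66  (a history now [(1, 80), (2, 66)])
v3: WRITE b=76  (b history now [(3, 76)])
READ a @v1: history=[(1, 80), (2, 66)] -> pick v1 -> 80
v4: WRITE a=52  (a history now [(1, 80), (2, 66), (4, 52)])
v5: WRITE a=16  (a history now [(1, 80), (2, 66), (4, 52), (5, 16)])
v6: WRITE b=14  (b history now [(3, 76), (6, 14)])
v7: WRITE b=43  (b history now [(3, 76), (6, 14), (7, 43)])
v8: WRITE b=51  (b history now [(3, 76), (6, 14), (7, 43), (8, 51)])
READ b @v3: history=[(3, 76), (6, 14), (7, 43), (8, 51)] -> pick v3 -> 76
READ b @v4: history=[(3, 76), (6, 14), (7, 43), (8, 51)] -> pick v3 -> 76
READ b @v1: history=[(3, 76), (6, 14), (7, 43), (8, 51)] -> no version <= 1 -> NONE
v9: WRITE a=57  (a history now [(1, 80), (2, 66), (4, 52), (5, 16), (9, 57)])
v10: WRITE a=68  (a history now [(1, 80), (2, 66), (4, 52), (5, 16), (9, 57), (10, 68)])
v11: WRITE b=1  (b history now [(3, 76), (6, 14), (7, 43), (8, 51), (11, 1)])
READ a @v11: history=[(1, 80), (2, 66), (4, 52), (5, 16), (9, 57), (10, 68)] -> pick v10 -> 68
v12: WRITE a=40  (a history now [(1, 80), (2, 66), (4, 52), (5, 16), (9, 57), (10, 68), (12, 40)])
READ a @v7: history=[(1, 80), (2, 66), (4, 52), (5, 16), (9, 57), (10, 68), (12, 40)] -> pick v5 -> 16
v13: WRITE b=13  (b history now [(3, 76), (6, 14), (7, 43), (8, 51), (11, 1), (13, 13)])
v14: WRITE b=76  (b history now [(3, 76), (6, 14), (7, 43), (8, 51), (11, 1), (13, 13), (14, 76)])
v15: WRITE b=3  (b history now [(3, 76), (6, 14), (7, 43), (8, 51), (11, 1), (13, 13), (14, 76), (15, 3)])
v16: WRITE a=17  (a history now [(1, 80), (2, 66), (4, 52), (5, 16), (9, 57), (10, 68), (12, 40), (16, 17)])
READ a @v6: history=[(1, 80), (2, 66), (4, 52), (5, 16), (9, 57), (10, 68), (12, 40), (16, 17)] -> pick v5 -> 16
v17: WRITE a=75  (a history now [(1, 80), (2, 66), (4, 52), (5, 16), (9, 57), (10, 68), (12, 40), (16, 17), (17, 75)])
v18: WRITE b=30  (b history now [(3, 76), (6, 14), (7, 43), (8, 51), (11, 1), (13, 13), (14, 76), (15, 3), (18, 30)])
v19: WRITE b=31  (b history now [(3, 76), (6, 14), (7, 43), (8, 51), (11, 1), (13, 13), (14, 76), (15, 3), (18, 30), (19, 31)])
v20: WRITE b=20  (b history now [(3, 76), (6, 14), (7, 43), (8, 51), (11, 1), (13, 13), (14, 76), (15, 3), (18, 30), (19, 31), (20, 20)])
v21: WRITE b=77  (b history now [(3, 76), (6, 14), (7, 43), (8, 51), (11, 1), (13, 13), (14, 76), (15, 3), (18, 30), (19, 31), (20, 20), (21, 77)])
v22: WRITE a=58  (a history now [(1, 80), (2, 66), (4, 52), (5, 16), (9, 57), (10, 68), (12, 40), (16, 17), (17, 75), (22, 58)])
v23: WRITE b=63  (b history now [(3, 76), (6, 14), (7, 43), (8, 51), (11, 1), (13, 13), (14, 76), (15, 3), (18, 30), (19, 31), (20, 20), (21, 77), (23, 63)])
v24: WRITE a=24  (a history now [(1, 80), (2, 66), (4, 52), (5, 16), (9, 57), (10, 68), (12, 40), (16, 17), (17, 75), (22, 58), (24, 24)])
v25: WRITE b=15  (b history now [(3, 76), (6, 14), (7, 43), (8, 51), (11, 1), (13, 13), (14, 76), (15, 3), (18, 30), (19, 31), (20, 20), (21, 77), (23, 63), (25, 15)])
v26: WRITE b=47  (b history now [(3, 76), (6, 14), (7, 43), (8, 51), (11, 1), (13, 13), (14, 76), (15, 3), (18, 30), (19, 31), (20, 20), (21, 77), (23, 63), (25, 15), (26, 47)])
v27: WRITE a=65  (a history now [(1, 80), (2, 66), (4, 52), (5, 16), (9, 57), (10, 68), (12, 40), (16, 17), (17, 75), (22, 58), (24, 24), (27, 65)])
v28: WRITE b=46  (b history now [(3, 76), (6, 14), (7, 43), (8, 51), (11, 1), (13, 13), (14, 76), (15, 3), (18, 30), (19, 31), (20, 20), (21, 77), (23, 63), (25, 15), (26, 47), (28, 46)])
Read results in order: ['NONE', '80', '76', '76', 'NONE', '68', '16', '16']
NONE count = 2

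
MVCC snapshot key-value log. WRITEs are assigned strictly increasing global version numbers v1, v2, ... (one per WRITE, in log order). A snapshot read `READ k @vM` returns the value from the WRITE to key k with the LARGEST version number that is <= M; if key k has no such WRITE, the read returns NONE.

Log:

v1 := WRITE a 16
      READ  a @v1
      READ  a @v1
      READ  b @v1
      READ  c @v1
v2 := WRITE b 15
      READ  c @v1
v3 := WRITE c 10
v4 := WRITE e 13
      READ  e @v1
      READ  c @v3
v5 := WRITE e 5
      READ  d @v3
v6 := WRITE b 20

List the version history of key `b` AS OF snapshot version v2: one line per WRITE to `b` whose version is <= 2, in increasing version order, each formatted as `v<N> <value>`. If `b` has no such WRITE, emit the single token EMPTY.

Scan writes for key=b with version <= 2:
  v1 WRITE a 16 -> skip
  v2 WRITE b 15 -> keep
  v3 WRITE c 10 -> skip
  v4 WRITE e 13 -> skip
  v5 WRITE e 5 -> skip
  v6 WRITE b 20 -> drop (> snap)
Collected: [(2, 15)]

Answer: v2 15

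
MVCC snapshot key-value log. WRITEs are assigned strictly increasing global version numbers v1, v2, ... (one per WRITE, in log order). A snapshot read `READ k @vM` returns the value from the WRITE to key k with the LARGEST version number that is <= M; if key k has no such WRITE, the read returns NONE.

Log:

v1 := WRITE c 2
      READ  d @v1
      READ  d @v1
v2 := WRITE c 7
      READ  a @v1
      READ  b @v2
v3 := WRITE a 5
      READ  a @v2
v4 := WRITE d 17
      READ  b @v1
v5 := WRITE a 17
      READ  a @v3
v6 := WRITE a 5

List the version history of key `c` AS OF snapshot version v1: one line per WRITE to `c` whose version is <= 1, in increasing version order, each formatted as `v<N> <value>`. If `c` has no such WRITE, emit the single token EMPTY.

Answer: v1 2

Derivation:
Scan writes for key=c with version <= 1:
  v1 WRITE c 2 -> keep
  v2 WRITE c 7 -> drop (> snap)
  v3 WRITE a 5 -> skip
  v4 WRITE d 17 -> skip
  v5 WRITE a 17 -> skip
  v6 WRITE a 5 -> skip
Collected: [(1, 2)]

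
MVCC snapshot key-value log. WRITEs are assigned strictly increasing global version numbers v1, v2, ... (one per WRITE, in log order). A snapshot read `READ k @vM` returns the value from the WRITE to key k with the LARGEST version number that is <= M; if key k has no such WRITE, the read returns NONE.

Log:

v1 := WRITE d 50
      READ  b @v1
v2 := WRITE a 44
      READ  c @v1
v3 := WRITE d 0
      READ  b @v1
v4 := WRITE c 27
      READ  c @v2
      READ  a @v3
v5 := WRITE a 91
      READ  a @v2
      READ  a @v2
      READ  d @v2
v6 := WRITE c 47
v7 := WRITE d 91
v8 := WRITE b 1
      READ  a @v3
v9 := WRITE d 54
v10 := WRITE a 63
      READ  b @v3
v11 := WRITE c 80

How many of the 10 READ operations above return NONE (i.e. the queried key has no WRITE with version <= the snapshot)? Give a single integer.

Answer: 5

Derivation:
v1: WRITE d=50  (d history now [(1, 50)])
READ b @v1: history=[] -> no version <= 1 -> NONE
v2: WRITE a=44  (a history now [(2, 44)])
READ c @v1: history=[] -> no version <= 1 -> NONE
v3: WRITE d=0  (d history now [(1, 50), (3, 0)])
READ b @v1: history=[] -> no version <= 1 -> NONE
v4: WRITE c=27  (c history now [(4, 27)])
READ c @v2: history=[(4, 27)] -> no version <= 2 -> NONE
READ a @v3: history=[(2, 44)] -> pick v2 -> 44
v5: WRITE a=91  (a history now [(2, 44), (5, 91)])
READ a @v2: history=[(2, 44), (5, 91)] -> pick v2 -> 44
READ a @v2: history=[(2, 44), (5, 91)] -> pick v2 -> 44
READ d @v2: history=[(1, 50), (3, 0)] -> pick v1 -> 50
v6: WRITE c=47  (c history now [(4, 27), (6, 47)])
v7: WRITE d=91  (d history now [(1, 50), (3, 0), (7, 91)])
v8: WRITE b=1  (b history now [(8, 1)])
READ a @v3: history=[(2, 44), (5, 91)] -> pick v2 -> 44
v9: WRITE d=54  (d history now [(1, 50), (3, 0), (7, 91), (9, 54)])
v10: WRITE a=63  (a history now [(2, 44), (5, 91), (10, 63)])
READ b @v3: history=[(8, 1)] -> no version <= 3 -> NONE
v11: WRITE c=80  (c history now [(4, 27), (6, 47), (11, 80)])
Read results in order: ['NONE', 'NONE', 'NONE', 'NONE', '44', '44', '44', '50', '44', 'NONE']
NONE count = 5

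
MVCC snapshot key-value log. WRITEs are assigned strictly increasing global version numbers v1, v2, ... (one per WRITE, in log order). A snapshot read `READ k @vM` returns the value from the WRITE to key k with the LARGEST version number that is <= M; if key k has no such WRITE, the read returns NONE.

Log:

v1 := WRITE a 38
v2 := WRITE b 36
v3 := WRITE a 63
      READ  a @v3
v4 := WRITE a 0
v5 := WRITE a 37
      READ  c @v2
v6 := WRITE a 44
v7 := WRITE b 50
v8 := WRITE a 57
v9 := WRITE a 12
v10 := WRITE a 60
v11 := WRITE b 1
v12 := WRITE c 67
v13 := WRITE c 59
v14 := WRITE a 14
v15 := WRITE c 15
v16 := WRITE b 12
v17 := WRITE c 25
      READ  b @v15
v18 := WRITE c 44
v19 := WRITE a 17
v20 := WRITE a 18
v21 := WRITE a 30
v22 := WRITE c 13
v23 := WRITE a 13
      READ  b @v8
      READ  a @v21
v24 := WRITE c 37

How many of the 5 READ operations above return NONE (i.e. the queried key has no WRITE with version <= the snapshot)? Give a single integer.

Answer: 1

Derivation:
v1: WRITE a=38  (a history now [(1, 38)])
v2: WRITE b=36  (b history now [(2, 36)])
v3: WRITE a=63  (a history now [(1, 38), (3, 63)])
READ a @v3: history=[(1, 38), (3, 63)] -> pick v3 -> 63
v4: WRITE a=0  (a history now [(1, 38), (3, 63), (4, 0)])
v5: WRITE a=37  (a history now [(1, 38), (3, 63), (4, 0), (5, 37)])
READ c @v2: history=[] -> no version <= 2 -> NONE
v6: WRITE a=44  (a history now [(1, 38), (3, 63), (4, 0), (5, 37), (6, 44)])
v7: WRITE b=50  (b history now [(2, 36), (7, 50)])
v8: WRITE a=57  (a history now [(1, 38), (3, 63), (4, 0), (5, 37), (6, 44), (8, 57)])
v9: WRITE a=12  (a history now [(1, 38), (3, 63), (4, 0), (5, 37), (6, 44), (8, 57), (9, 12)])
v10: WRITE a=60  (a history now [(1, 38), (3, 63), (4, 0), (5, 37), (6, 44), (8, 57), (9, 12), (10, 60)])
v11: WRITE b=1  (b history now [(2, 36), (7, 50), (11, 1)])
v12: WRITE c=67  (c history now [(12, 67)])
v13: WRITE c=59  (c history now [(12, 67), (13, 59)])
v14: WRITE a=14  (a history now [(1, 38), (3, 63), (4, 0), (5, 37), (6, 44), (8, 57), (9, 12), (10, 60), (14, 14)])
v15: WRITE c=15  (c history now [(12, 67), (13, 59), (15, 15)])
v16: WRITE b=12  (b history now [(2, 36), (7, 50), (11, 1), (16, 12)])
v17: WRITE c=25  (c history now [(12, 67), (13, 59), (15, 15), (17, 25)])
READ b @v15: history=[(2, 36), (7, 50), (11, 1), (16, 12)] -> pick v11 -> 1
v18: WRITE c=44  (c history now [(12, 67), (13, 59), (15, 15), (17, 25), (18, 44)])
v19: WRITE a=17  (a history now [(1, 38), (3, 63), (4, 0), (5, 37), (6, 44), (8, 57), (9, 12), (10, 60), (14, 14), (19, 17)])
v20: WRITE a=18  (a history now [(1, 38), (3, 63), (4, 0), (5, 37), (6, 44), (8, 57), (9, 12), (10, 60), (14, 14), (19, 17), (20, 18)])
v21: WRITE a=30  (a history now [(1, 38), (3, 63), (4, 0), (5, 37), (6, 44), (8, 57), (9, 12), (10, 60), (14, 14), (19, 17), (20, 18), (21, 30)])
v22: WRITE c=13  (c history now [(12, 67), (13, 59), (15, 15), (17, 25), (18, 44), (22, 13)])
v23: WRITE a=13  (a history now [(1, 38), (3, 63), (4, 0), (5, 37), (6, 44), (8, 57), (9, 12), (10, 60), (14, 14), (19, 17), (20, 18), (21, 30), (23, 13)])
READ b @v8: history=[(2, 36), (7, 50), (11, 1), (16, 12)] -> pick v7 -> 50
READ a @v21: history=[(1, 38), (3, 63), (4, 0), (5, 37), (6, 44), (8, 57), (9, 12), (10, 60), (14, 14), (19, 17), (20, 18), (21, 30), (23, 13)] -> pick v21 -> 30
v24: WRITE c=37  (c history now [(12, 67), (13, 59), (15, 15), (17, 25), (18, 44), (22, 13), (24, 37)])
Read results in order: ['63', 'NONE', '1', '50', '30']
NONE count = 1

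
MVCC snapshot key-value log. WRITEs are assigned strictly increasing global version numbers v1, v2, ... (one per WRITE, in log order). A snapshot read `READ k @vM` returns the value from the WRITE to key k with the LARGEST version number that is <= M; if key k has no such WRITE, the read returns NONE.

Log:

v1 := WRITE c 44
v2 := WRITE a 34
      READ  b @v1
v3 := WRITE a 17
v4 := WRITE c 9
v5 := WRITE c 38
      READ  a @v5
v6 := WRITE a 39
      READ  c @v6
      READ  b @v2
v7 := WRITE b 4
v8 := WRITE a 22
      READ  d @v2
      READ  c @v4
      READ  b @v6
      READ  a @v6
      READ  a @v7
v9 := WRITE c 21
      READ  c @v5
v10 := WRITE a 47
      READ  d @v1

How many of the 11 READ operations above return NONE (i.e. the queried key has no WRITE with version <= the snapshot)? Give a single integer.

v1: WRITE c=44  (c history now [(1, 44)])
v2: WRITE a=34  (a history now [(2, 34)])
READ b @v1: history=[] -> no version <= 1 -> NONE
v3: WRITE a=17  (a history now [(2, 34), (3, 17)])
v4: WRITE c=9  (c history now [(1, 44), (4, 9)])
v5: WRITE c=38  (c history now [(1, 44), (4, 9), (5, 38)])
READ a @v5: history=[(2, 34), (3, 17)] -> pick v3 -> 17
v6: WRITE a=39  (a history now [(2, 34), (3, 17), (6, 39)])
READ c @v6: history=[(1, 44), (4, 9), (5, 38)] -> pick v5 -> 38
READ b @v2: history=[] -> no version <= 2 -> NONE
v7: WRITE b=4  (b history now [(7, 4)])
v8: WRITE a=22  (a history now [(2, 34), (3, 17), (6, 39), (8, 22)])
READ d @v2: history=[] -> no version <= 2 -> NONE
READ c @v4: history=[(1, 44), (4, 9), (5, 38)] -> pick v4 -> 9
READ b @v6: history=[(7, 4)] -> no version <= 6 -> NONE
READ a @v6: history=[(2, 34), (3, 17), (6, 39), (8, 22)] -> pick v6 -> 39
READ a @v7: history=[(2, 34), (3, 17), (6, 39), (8, 22)] -> pick v6 -> 39
v9: WRITE c=21  (c history now [(1, 44), (4, 9), (5, 38), (9, 21)])
READ c @v5: history=[(1, 44), (4, 9), (5, 38), (9, 21)] -> pick v5 -> 38
v10: WRITE a=47  (a history now [(2, 34), (3, 17), (6, 39), (8, 22), (10, 47)])
READ d @v1: history=[] -> no version <= 1 -> NONE
Read results in order: ['NONE', '17', '38', 'NONE', 'NONE', '9', 'NONE', '39', '39', '38', 'NONE']
NONE count = 5

Answer: 5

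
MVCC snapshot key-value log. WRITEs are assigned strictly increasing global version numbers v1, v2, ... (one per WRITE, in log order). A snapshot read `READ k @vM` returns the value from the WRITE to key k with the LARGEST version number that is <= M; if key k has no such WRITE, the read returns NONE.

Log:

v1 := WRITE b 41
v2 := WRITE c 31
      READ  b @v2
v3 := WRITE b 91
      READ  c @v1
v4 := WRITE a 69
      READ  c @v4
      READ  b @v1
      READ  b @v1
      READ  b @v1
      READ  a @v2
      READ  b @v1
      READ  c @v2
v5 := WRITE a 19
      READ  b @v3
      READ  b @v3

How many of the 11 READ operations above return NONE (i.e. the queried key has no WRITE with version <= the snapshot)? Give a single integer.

v1: WRITE b=41  (b history now [(1, 41)])
v2: WRITE c=31  (c history now [(2, 31)])
READ b @v2: history=[(1, 41)] -> pick v1 -> 41
v3: WRITE b=91  (b history now [(1, 41), (3, 91)])
READ c @v1: history=[(2, 31)] -> no version <= 1 -> NONE
v4: WRITE a=69  (a history now [(4, 69)])
READ c @v4: history=[(2, 31)] -> pick v2 -> 31
READ b @v1: history=[(1, 41), (3, 91)] -> pick v1 -> 41
READ b @v1: history=[(1, 41), (3, 91)] -> pick v1 -> 41
READ b @v1: history=[(1, 41), (3, 91)] -> pick v1 -> 41
READ a @v2: history=[(4, 69)] -> no version <= 2 -> NONE
READ b @v1: history=[(1, 41), (3, 91)] -> pick v1 -> 41
READ c @v2: history=[(2, 31)] -> pick v2 -> 31
v5: WRITE a=19  (a history now [(4, 69), (5, 19)])
READ b @v3: history=[(1, 41), (3, 91)] -> pick v3 -> 91
READ b @v3: history=[(1, 41), (3, 91)] -> pick v3 -> 91
Read results in order: ['41', 'NONE', '31', '41', '41', '41', 'NONE', '41', '31', '91', '91']
NONE count = 2

Answer: 2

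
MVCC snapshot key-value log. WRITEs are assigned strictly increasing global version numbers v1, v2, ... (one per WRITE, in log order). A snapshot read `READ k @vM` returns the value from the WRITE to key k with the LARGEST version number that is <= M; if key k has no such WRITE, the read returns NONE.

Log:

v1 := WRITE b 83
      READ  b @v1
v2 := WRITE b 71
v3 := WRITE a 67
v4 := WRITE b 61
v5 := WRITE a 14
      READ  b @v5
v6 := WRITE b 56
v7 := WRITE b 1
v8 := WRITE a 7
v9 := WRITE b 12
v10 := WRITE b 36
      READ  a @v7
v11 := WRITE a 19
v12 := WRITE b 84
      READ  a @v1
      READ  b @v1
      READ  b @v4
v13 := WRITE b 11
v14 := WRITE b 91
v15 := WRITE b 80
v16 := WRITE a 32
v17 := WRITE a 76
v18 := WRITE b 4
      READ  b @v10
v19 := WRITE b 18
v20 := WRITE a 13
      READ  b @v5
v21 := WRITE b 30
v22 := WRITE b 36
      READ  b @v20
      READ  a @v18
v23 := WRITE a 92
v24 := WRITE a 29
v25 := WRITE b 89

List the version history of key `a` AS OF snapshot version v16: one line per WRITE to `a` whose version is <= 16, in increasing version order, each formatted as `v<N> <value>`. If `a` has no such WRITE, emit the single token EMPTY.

Answer: v3 67
v5 14
v8 7
v11 19
v16 32

Derivation:
Scan writes for key=a with version <= 16:
  v1 WRITE b 83 -> skip
  v2 WRITE b 71 -> skip
  v3 WRITE a 67 -> keep
  v4 WRITE b 61 -> skip
  v5 WRITE a 14 -> keep
  v6 WRITE b 56 -> skip
  v7 WRITE b 1 -> skip
  v8 WRITE a 7 -> keep
  v9 WRITE b 12 -> skip
  v10 WRITE b 36 -> skip
  v11 WRITE a 19 -> keep
  v12 WRITE b 84 -> skip
  v13 WRITE b 11 -> skip
  v14 WRITE b 91 -> skip
  v15 WRITE b 80 -> skip
  v16 WRITE a 32 -> keep
  v17 WRITE a 76 -> drop (> snap)
  v18 WRITE b 4 -> skip
  v19 WRITE b 18 -> skip
  v20 WRITE a 13 -> drop (> snap)
  v21 WRITE b 30 -> skip
  v22 WRITE b 36 -> skip
  v23 WRITE a 92 -> drop (> snap)
  v24 WRITE a 29 -> drop (> snap)
  v25 WRITE b 89 -> skip
Collected: [(3, 67), (5, 14), (8, 7), (11, 19), (16, 32)]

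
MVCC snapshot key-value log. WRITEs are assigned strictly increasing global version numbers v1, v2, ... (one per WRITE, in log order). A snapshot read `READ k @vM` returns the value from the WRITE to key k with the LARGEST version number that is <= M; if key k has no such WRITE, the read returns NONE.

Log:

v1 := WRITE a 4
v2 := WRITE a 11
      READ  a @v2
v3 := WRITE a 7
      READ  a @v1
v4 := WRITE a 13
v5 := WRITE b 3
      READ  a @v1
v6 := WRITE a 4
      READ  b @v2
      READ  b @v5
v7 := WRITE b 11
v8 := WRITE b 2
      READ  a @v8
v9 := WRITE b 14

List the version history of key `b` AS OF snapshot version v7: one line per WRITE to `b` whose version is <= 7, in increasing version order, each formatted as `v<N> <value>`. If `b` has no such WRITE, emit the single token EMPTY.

Scan writes for key=b with version <= 7:
  v1 WRITE a 4 -> skip
  v2 WRITE a 11 -> skip
  v3 WRITE a 7 -> skip
  v4 WRITE a 13 -> skip
  v5 WRITE b 3 -> keep
  v6 WRITE a 4 -> skip
  v7 WRITE b 11 -> keep
  v8 WRITE b 2 -> drop (> snap)
  v9 WRITE b 14 -> drop (> snap)
Collected: [(5, 3), (7, 11)]

Answer: v5 3
v7 11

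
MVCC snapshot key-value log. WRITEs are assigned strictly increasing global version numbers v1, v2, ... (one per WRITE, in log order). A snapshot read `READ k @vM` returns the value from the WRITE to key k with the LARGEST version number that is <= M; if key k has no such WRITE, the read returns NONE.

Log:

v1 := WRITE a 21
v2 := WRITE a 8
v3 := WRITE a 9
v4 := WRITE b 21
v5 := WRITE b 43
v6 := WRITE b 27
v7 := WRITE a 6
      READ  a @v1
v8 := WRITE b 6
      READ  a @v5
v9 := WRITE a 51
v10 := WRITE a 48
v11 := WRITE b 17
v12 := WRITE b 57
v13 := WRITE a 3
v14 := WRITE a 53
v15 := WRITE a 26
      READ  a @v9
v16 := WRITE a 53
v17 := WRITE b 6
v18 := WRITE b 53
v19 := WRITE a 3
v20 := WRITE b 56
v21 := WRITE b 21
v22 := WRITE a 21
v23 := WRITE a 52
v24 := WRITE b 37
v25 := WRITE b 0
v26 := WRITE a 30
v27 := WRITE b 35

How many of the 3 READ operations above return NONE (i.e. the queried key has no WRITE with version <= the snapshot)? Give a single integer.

Answer: 0

Derivation:
v1: WRITE a=21  (a history now [(1, 21)])
v2: WRITE a=8  (a history now [(1, 21), (2, 8)])
v3: WRITE a=9  (a history now [(1, 21), (2, 8), (3, 9)])
v4: WRITE b=21  (b history now [(4, 21)])
v5: WRITE b=43  (b history now [(4, 21), (5, 43)])
v6: WRITE b=27  (b history now [(4, 21), (5, 43), (6, 27)])
v7: WRITE a=6  (a history now [(1, 21), (2, 8), (3, 9), (7, 6)])
READ a @v1: history=[(1, 21), (2, 8), (3, 9), (7, 6)] -> pick v1 -> 21
v8: WRITE b=6  (b history now [(4, 21), (5, 43), (6, 27), (8, 6)])
READ a @v5: history=[(1, 21), (2, 8), (3, 9), (7, 6)] -> pick v3 -> 9
v9: WRITE a=51  (a history now [(1, 21), (2, 8), (3, 9), (7, 6), (9, 51)])
v10: WRITE a=48  (a history now [(1, 21), (2, 8), (3, 9), (7, 6), (9, 51), (10, 48)])
v11: WRITE b=17  (b history now [(4, 21), (5, 43), (6, 27), (8, 6), (11, 17)])
v12: WRITE b=57  (b history now [(4, 21), (5, 43), (6, 27), (8, 6), (11, 17), (12, 57)])
v13: WRITE a=3  (a history now [(1, 21), (2, 8), (3, 9), (7, 6), (9, 51), (10, 48), (13, 3)])
v14: WRITE a=53  (a history now [(1, 21), (2, 8), (3, 9), (7, 6), (9, 51), (10, 48), (13, 3), (14, 53)])
v15: WRITE a=26  (a history now [(1, 21), (2, 8), (3, 9), (7, 6), (9, 51), (10, 48), (13, 3), (14, 53), (15, 26)])
READ a @v9: history=[(1, 21), (2, 8), (3, 9), (7, 6), (9, 51), (10, 48), (13, 3), (14, 53), (15, 26)] -> pick v9 -> 51
v16: WRITE a=53  (a history now [(1, 21), (2, 8), (3, 9), (7, 6), (9, 51), (10, 48), (13, 3), (14, 53), (15, 26), (16, 53)])
v17: WRITE b=6  (b history now [(4, 21), (5, 43), (6, 27), (8, 6), (11, 17), (12, 57), (17, 6)])
v18: WRITE b=53  (b history now [(4, 21), (5, 43), (6, 27), (8, 6), (11, 17), (12, 57), (17, 6), (18, 53)])
v19: WRITE a=3  (a history now [(1, 21), (2, 8), (3, 9), (7, 6), (9, 51), (10, 48), (13, 3), (14, 53), (15, 26), (16, 53), (19, 3)])
v20: WRITE b=56  (b history now [(4, 21), (5, 43), (6, 27), (8, 6), (11, 17), (12, 57), (17, 6), (18, 53), (20, 56)])
v21: WRITE b=21  (b history now [(4, 21), (5, 43), (6, 27), (8, 6), (11, 17), (12, 57), (17, 6), (18, 53), (20, 56), (21, 21)])
v22: WRITE a=21  (a history now [(1, 21), (2, 8), (3, 9), (7, 6), (9, 51), (10, 48), (13, 3), (14, 53), (15, 26), (16, 53), (19, 3), (22, 21)])
v23: WRITE a=52  (a history now [(1, 21), (2, 8), (3, 9), (7, 6), (9, 51), (10, 48), (13, 3), (14, 53), (15, 26), (16, 53), (19, 3), (22, 21), (23, 52)])
v24: WRITE b=37  (b history now [(4, 21), (5, 43), (6, 27), (8, 6), (11, 17), (12, 57), (17, 6), (18, 53), (20, 56), (21, 21), (24, 37)])
v25: WRITE b=0  (b history now [(4, 21), (5, 43), (6, 27), (8, 6), (11, 17), (12, 57), (17, 6), (18, 53), (20, 56), (21, 21), (24, 37), (25, 0)])
v26: WRITE a=30  (a history now [(1, 21), (2, 8), (3, 9), (7, 6), (9, 51), (10, 48), (13, 3), (14, 53), (15, 26), (16, 53), (19, 3), (22, 21), (23, 52), (26, 30)])
v27: WRITE b=35  (b history now [(4, 21), (5, 43), (6, 27), (8, 6), (11, 17), (12, 57), (17, 6), (18, 53), (20, 56), (21, 21), (24, 37), (25, 0), (27, 35)])
Read results in order: ['21', '9', '51']
NONE count = 0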